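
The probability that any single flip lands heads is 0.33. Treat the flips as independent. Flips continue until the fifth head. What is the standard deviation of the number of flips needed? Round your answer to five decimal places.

5.54637

Y = total flips until the fifth success; negative binomial with r=5, p=0.33.
SD(Y) = √[r(1−p)/p²] = √(30.7621671) = 5.5463652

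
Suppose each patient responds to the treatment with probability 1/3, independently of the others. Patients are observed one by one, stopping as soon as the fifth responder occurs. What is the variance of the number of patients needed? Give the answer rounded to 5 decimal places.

30.00000

Y = total patients until the fifth success; negative binomial with r=5, p=0.333333.
Var(Y) = r(1−p)/p² = 5·0.666667 / 0.333333² = 30.0000000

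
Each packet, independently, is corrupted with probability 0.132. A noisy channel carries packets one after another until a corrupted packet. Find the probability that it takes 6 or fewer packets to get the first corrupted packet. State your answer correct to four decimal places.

Y = number of packets to the first success; geometric, p = 0.132.
P(Y ≤ 6) = 1 − (1−p)^6 = 1 − 0.427679 = 0.572321

0.5723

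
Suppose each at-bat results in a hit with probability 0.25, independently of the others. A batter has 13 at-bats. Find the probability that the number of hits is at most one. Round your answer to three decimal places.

X ~ Binomial(13, 0.25); P(X ≤ 1) = Σ C(13,k) p^k (1−p)^(13−k) over k:
  k=0: C(13,0)·0.25^0·0.75^13 = 0.02376
  k=1: C(13,1)·0.25^1·0.75^12 = 0.10295
Total = 0.12671

0.127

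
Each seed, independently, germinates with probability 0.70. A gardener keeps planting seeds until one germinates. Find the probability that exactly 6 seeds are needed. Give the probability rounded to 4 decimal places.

0.0017

Geometric (trials to first success), p = 0.70.
P(Y = 6) = (1−p)^5 · p = 0.00243 · 0.70 = 0.001701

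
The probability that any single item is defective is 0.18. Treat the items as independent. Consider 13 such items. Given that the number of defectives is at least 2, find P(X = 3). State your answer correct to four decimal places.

0.3238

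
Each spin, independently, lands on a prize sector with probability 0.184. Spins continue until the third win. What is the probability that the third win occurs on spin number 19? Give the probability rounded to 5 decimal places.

0.03683

Y = trial on which the third success occurs; negative binomial, r=3, p=0.184.
P(Y=19) = C(18,2) · p^3 · (1−p)^16
= 153 · 0.0062295 · 0.03864 = 0.0368288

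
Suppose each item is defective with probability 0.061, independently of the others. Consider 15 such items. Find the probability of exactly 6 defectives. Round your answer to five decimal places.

X ~ Binomial(n=15, p=0.061).
P(X=6) = C(15,6) · p^6 · (1−p)^9
= 5005 · 5.152e-08 · 0.56753 = 0.0001463

0.00015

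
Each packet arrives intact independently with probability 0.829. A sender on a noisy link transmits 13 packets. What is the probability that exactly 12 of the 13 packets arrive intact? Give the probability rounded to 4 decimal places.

0.2342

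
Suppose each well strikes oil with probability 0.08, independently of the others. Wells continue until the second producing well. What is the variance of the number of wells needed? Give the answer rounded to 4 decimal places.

287.5000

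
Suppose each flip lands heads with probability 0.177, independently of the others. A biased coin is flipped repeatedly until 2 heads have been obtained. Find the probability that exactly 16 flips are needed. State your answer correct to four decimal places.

Y = trial on which the second success occurs; negative binomial, r=2, p=0.177.
P(Y=16) = C(15,1) · p^2 · (1−p)^14
= 15 · 0.031329 · 0.065403 = 0.030735

0.0307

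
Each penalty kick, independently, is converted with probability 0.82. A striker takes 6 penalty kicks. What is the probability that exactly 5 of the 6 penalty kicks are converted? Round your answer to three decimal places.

0.400

X ~ Binomial(n=6, p=0.82).
P(X=5) = C(6,5) · p^5 · (1−p)^1
= 6 · 0.37074 · 0.18 = 0.40040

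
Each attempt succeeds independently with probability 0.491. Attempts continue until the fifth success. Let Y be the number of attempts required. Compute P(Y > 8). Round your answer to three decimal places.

0.656

Needing more than 8 attempts ⇔ fewer than 5 successes in the first 8. With X ~ Binomial(8, 0.491), P(Y > 8) = P(X ≤ 4).
  k=0: C(8,0)·0.491^0·0.509^8 = 0.00451
  k=1: C(8,1)·0.491^1·0.509^7 = 0.03477
  k=2: C(8,2)·0.491^2·0.509^6 = 0.11739
  k=3: C(8,3)·0.491^3·0.509^5 = 0.22648
  k=4: C(8,4)·0.491^4·0.509^4 = 0.27308
P(X ≤ 4) = 0.65622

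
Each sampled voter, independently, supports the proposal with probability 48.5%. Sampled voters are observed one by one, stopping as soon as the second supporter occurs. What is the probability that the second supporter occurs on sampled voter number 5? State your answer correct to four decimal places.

0.1285

Y = trial on which the second success occurs; negative binomial, r=2, p=0.485.
P(Y=5) = C(4,1) · p^2 · (1−p)^3
= 4 · 0.23522 · 0.13659 = 0.128518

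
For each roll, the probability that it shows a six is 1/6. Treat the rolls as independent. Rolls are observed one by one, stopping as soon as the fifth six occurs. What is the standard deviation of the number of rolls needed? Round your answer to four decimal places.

Y = total rolls until the fifth success; negative binomial with r=5, p=0.166667.
SD(Y) = √[r(1−p)/p²] = √(150.000000) = 12.247449

12.2474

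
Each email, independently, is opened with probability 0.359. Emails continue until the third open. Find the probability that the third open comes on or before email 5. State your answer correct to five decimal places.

0.24931

Finishing within 5 emails ⇔ at least 3 successes in the first 5. With X ~ Binomial(5, 0.359), P(Y ≤ 5) = 1 − P(X ≤ 2).
  k=0: C(5,0)·0.359^0·0.641^5 = 0.1082157
  k=1: C(5,1)·0.359^1·0.641^4 = 0.3030376
  k=2: C(5,2)·0.359^2·0.641^3 = 0.3394400
1 − 0.7506933 = 0.2493067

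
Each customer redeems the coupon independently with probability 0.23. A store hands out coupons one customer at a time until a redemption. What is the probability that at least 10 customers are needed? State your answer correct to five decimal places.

0.09515

Y = number of customers to the first success; geometric, p = 0.23.
P(Y > 9) = P(first 9 all fail) = (1−p)^9 = 0.0951517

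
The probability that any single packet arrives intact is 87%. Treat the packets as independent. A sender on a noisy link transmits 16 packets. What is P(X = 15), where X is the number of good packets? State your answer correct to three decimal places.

0.258

X ~ Binomial(n=16, p=0.87).
P(X=15) = C(16,15) · p^15 · (1−p)^1
= 16 · 0.12382 · 0.13 = 0.25754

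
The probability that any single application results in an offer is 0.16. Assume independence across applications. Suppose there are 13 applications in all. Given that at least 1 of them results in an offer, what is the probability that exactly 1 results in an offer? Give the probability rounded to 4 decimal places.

X ~ Binomial(13, 0.16). Want P(X=1 | X≥1) = P(X=1) / P(X≥1).
P(X=1) = C(13,1)·0.16^1·0.84^12 = 0.256693
P(X≥1) = 1 − 0.103665 = 0.896335
Ratio = 0.256693 / 0.896335 = 0.286381

0.2864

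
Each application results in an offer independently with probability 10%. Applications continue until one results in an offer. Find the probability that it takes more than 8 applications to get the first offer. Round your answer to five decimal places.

0.43047

Y = number of applications to the first success; geometric, p = 0.10.
P(Y > 8) = P(first 8 all fail) = (1−p)^8 = 0.4304672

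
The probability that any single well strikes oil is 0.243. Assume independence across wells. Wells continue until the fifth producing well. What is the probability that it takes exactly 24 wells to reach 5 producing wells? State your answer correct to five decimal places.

0.03785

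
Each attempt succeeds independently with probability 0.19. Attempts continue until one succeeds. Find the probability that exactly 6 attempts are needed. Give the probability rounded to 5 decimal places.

0.06625

Geometric (trials to first success), p = 0.19.
P(Y = 6) = (1−p)^5 · p = 0.34868 · 0.19 = 0.0662489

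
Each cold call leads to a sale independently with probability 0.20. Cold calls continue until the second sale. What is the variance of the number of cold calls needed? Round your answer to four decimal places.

40.0000

Y = total cold calls until the second success; negative binomial with r=2, p=0.20.
Var(Y) = r(1−p)/p² = 2·0.80 / 0.20² = 40.000000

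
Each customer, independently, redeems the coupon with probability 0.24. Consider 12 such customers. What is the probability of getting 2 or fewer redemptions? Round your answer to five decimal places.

X ~ Binomial(12, 0.24); P(X ≤ 2) = Σ C(12,k) p^k (1−p)^(12−k) over k:
  k=0: C(12,0)·0.24^0·0.76^12 = 0.0371333
  k=1: C(12,1)·0.24^1·0.76^11 = 0.1407155
  k=2: C(12,2)·0.24^2·0.76^10 = 0.2444006
Total = 0.4222494

0.42225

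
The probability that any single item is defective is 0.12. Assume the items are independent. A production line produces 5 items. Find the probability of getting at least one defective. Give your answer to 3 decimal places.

P(at least one) = 1 − P(none) = 1 − (1 − 0.12)^5
= 1 − 0.52773 = 0.47227

0.472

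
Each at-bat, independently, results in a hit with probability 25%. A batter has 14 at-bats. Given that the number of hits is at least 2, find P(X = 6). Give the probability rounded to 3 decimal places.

0.082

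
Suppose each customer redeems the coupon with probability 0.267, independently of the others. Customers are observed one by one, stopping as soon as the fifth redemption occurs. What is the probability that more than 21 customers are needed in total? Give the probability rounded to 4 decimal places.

Needing more than 21 customers ⇔ fewer than 5 successes in the first 21. With X ~ Binomial(21, 0.267), P(Y > 21) = P(X ≤ 4).
  k=0: C(21,0)·0.267^0·0.733^21 = 0.001470
  k=1: C(21,1)·0.267^1·0.733^20 = 0.011241
  k=2: C(21,2)·0.267^2·0.733^19 = 0.040947
  k=3: C(21,3)·0.267^3·0.733^18 = 0.094462
  k=4: C(21,4)·0.267^4·0.733^17 = 0.154838
P(X ≤ 4) = 0.302957

0.3030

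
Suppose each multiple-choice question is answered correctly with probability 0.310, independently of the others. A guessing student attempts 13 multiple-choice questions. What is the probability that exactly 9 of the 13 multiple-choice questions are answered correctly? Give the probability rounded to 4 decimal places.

X ~ Binomial(n=13, p=0.31).
P(X=9) = C(13,9) · p^9 · (1−p)^4
= 715 · 2.644e-05 · 0.22667 = 0.004285

0.0043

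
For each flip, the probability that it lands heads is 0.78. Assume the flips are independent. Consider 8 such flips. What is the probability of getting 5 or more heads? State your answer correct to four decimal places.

X ~ Binomial(8, 0.78); P(X ≥ 5) = Σ C(8,k) p^k (1−p)^(8−k) over k:
  k=5: C(8,5)·0.78^5·0.22^3 = 0.172159
  k=6: C(8,6)·0.78^6·0.22^2 = 0.305190
  k=7: C(8,7)·0.78^7·0.22^1 = 0.309154
  k=8: C(8,8)·0.78^8·0.22^0 = 0.137011
Total = 0.923515

0.9235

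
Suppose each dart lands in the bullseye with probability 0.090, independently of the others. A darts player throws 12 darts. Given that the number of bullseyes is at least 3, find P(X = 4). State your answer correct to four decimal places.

X ~ Binomial(12, 0.09). Want P(X=4 | X≥3) = P(X=4) / P(X≥3).
P(X=4) = C(12,4)·0.09^4·0.91^8 = 0.015272
P(X≥3) = 1 − 0.322475 − 0.382718 − 0.208182 = 0.086624
Ratio = 0.015272 / 0.086624 = 0.176305

0.1763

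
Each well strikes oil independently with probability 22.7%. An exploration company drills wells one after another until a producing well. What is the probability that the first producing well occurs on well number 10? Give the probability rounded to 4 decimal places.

Geometric (trials to first success), p = 0.227.
P(Y = 10) = (1−p)^9 · p = 0.098541 · 0.227 = 0.022369

0.0224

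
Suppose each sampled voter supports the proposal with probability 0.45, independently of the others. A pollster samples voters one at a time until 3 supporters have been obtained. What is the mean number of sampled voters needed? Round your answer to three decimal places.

6.667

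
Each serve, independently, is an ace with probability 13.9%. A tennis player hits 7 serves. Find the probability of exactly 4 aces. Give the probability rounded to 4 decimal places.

0.0083

X ~ Binomial(n=7, p=0.139).
P(X=4) = C(7,4) · p^4 · (1−p)^3
= 35 · 0.0003733 · 0.63828 = 0.008339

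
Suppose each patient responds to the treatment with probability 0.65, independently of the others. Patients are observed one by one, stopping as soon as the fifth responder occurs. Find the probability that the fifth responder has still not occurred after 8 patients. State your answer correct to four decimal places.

0.2936

Needing more than 8 patients ⇔ fewer than 5 successes in the first 8. With X ~ Binomial(8, 0.65), P(Y > 8) = P(X ≤ 4).
  k=0: C(8,0)·0.65^0·0.35^8 = 0.000225
  k=1: C(8,1)·0.65^1·0.35^7 = 0.003346
  k=2: C(8,2)·0.65^2·0.35^6 = 0.021747
  k=3: C(8,3)·0.65^3·0.35^5 = 0.080773
  k=4: C(8,4)·0.65^4·0.35^4 = 0.187510
P(X ≤ 4) = 0.293601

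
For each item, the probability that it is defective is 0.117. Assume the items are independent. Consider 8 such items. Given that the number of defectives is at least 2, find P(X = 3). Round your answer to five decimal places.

0.20170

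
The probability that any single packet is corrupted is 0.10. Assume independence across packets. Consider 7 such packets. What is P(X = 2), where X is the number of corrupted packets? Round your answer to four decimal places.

0.1240

X ~ Binomial(n=7, p=0.10).
P(X=2) = C(7,2) · p^2 · (1−p)^5
= 21 · 0.01 · 0.59049 = 0.124003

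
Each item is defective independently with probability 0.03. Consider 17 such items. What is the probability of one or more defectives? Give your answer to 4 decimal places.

0.4042

P(at least one) = 1 − P(none) = 1 − (1 − 0.03)^17
= 1 − 0.595826 = 0.404174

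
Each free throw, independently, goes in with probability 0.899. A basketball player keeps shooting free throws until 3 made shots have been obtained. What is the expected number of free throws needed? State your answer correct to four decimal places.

Y = total free throws until the third success; negative binomial with r=3, p=0.899.
E[Y] = r / p = 3 / 0.899 = 3.337041

3.3370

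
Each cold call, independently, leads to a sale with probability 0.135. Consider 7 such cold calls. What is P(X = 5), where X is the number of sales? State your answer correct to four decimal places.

0.0007

X ~ Binomial(n=7, p=0.135).
P(X=5) = C(7,5) · p^5 · (1−p)^2
= 21 · 4.484e-05 · 0.74823 = 0.000705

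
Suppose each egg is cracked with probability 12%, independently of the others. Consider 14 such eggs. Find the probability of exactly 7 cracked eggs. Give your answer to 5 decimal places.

X ~ Binomial(n=14, p=0.12).
P(X=7) = C(14,7) · p^7 · (1−p)^7
= 3432 · 3.5832e-07 · 0.40868 = 0.0005026

0.00050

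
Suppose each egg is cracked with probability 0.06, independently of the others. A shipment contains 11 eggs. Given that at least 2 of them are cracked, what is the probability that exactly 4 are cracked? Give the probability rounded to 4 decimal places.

0.0201

X ~ Binomial(11, 0.06). Want P(X=4 | X≥2) = P(X=4) / P(X≥2).
P(X=4) = C(11,4)·0.06^4·0.94^7 = 0.002773
P(X≥2) = 1 − 0.506298 − 0.355486 = 0.138216
Ratio = 0.002773 / 0.138216 = 0.020066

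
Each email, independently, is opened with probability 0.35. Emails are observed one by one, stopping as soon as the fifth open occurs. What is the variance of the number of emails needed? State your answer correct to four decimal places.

Y = total emails until the fifth success; negative binomial with r=5, p=0.35.
Var(Y) = r(1−p)/p² = 5·0.65 / 0.35² = 26.530612

26.5306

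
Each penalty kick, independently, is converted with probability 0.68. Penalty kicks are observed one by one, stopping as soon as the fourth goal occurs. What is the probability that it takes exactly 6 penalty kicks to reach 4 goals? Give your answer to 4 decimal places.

0.2189

Y = trial on which the fourth success occurs; negative binomial, r=4, p=0.68.
P(Y=6) = C(5,3) · p^4 · (1−p)^2
= 10 · 0.21381 · 0.1024 = 0.218945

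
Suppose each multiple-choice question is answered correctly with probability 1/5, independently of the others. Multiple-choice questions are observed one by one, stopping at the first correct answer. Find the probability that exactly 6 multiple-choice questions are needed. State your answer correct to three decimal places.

0.066

Geometric (trials to first success), p = 0.20.
P(Y = 6) = (1−p)^5 · p = 0.32768 · 0.20 = 0.06554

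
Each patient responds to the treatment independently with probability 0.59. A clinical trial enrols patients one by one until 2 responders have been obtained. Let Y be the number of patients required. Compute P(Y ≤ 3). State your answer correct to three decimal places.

0.634

Finishing within 3 patients ⇔ at least 2 successes in the first 3. With X ~ Binomial(3, 0.59), P(Y ≤ 3) = 1 − P(X ≤ 1).
  k=0: C(3,0)·0.59^0·0.41^3 = 0.06892
  k=1: C(3,1)·0.59^1·0.41^2 = 0.29754
1 − 0.36646 = 0.63354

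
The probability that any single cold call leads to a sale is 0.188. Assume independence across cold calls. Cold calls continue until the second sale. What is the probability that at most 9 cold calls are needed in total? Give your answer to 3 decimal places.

Finishing within 9 cold calls ⇔ at least 2 successes in the first 9. With X ~ Binomial(9, 0.188), P(Y ≤ 9) = 1 − P(X ≤ 1).
  k=0: C(9,0)·0.188^0·0.812^9 = 0.15346
  k=1: C(9,1)·0.188^1·0.812^8 = 0.31978
1 − 0.47324 = 0.52676

0.527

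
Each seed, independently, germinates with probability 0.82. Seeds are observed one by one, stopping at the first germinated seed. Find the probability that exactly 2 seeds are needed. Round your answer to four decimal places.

0.1476

Geometric (trials to first success), p = 0.82.
P(Y = 2) = (1−p)^1 · p = 0.18 · 0.82 = 0.147600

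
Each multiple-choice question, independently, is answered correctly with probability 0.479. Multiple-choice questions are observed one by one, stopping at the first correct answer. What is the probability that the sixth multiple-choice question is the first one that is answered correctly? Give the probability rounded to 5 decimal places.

0.01839

Geometric (trials to first success), p = 0.479.
P(Y = 6) = (1−p)^5 · p = 0.038387 · 0.479 = 0.0183876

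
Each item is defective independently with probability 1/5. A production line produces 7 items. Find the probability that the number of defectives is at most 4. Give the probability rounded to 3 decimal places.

0.995

X ~ Binomial(7, 0.20); P(X ≤ 4) = Σ C(7,k) p^k (1−p)^(7−k) over k:
  k=0: C(7,0)·0.20^0·0.80^7 = 0.20972
  k=1: C(7,1)·0.20^1·0.80^6 = 0.36700
  k=2: C(7,2)·0.20^2·0.80^5 = 0.27525
  k=3: C(7,3)·0.20^3·0.80^4 = 0.11469
  k=4: C(7,4)·0.20^4·0.80^3 = 0.02867
Total = 0.99533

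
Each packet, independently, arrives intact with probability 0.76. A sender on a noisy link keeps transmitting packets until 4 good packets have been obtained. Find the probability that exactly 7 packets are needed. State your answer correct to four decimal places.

0.0922

Y = trial on which the fourth success occurs; negative binomial, r=4, p=0.76.
P(Y=7) = C(6,3) · p^4 · (1−p)^3
= 20 · 0.33362 · 0.013824 = 0.092240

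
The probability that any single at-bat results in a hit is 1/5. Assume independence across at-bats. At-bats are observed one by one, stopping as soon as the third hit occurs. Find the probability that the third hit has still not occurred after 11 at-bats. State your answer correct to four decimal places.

0.6174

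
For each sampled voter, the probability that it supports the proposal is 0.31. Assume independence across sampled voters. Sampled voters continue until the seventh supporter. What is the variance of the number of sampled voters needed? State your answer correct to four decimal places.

50.2601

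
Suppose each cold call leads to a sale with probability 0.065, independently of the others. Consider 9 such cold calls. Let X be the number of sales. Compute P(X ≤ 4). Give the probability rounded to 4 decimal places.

0.9999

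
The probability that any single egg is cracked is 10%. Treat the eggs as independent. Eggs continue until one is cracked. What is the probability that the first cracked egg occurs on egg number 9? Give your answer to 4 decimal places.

Geometric (trials to first success), p = 0.10.
P(Y = 9) = (1−p)^8 · p = 0.43047 · 0.10 = 0.043047

0.0430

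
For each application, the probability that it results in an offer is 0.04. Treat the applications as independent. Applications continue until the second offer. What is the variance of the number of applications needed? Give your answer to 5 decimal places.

Y = total applications until the second success; negative binomial with r=2, p=0.04.
Var(Y) = r(1−p)/p² = 2·0.96 / 0.04² = 1200.0000000

1200.00000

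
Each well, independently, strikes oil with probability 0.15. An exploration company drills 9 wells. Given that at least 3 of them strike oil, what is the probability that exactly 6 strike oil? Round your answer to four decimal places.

X ~ Binomial(9, 0.15). Want P(X=6 | X≥3) = P(X=6) / P(X≥3).
P(X=6) = C(9,6)·0.15^6·0.85^3 = 0.000588
P(X≥3) = 1 − 0.231617 − 0.367862 − 0.259667 = 0.140853
Ratio = 0.000588 / 0.140853 = 0.004172

0.0042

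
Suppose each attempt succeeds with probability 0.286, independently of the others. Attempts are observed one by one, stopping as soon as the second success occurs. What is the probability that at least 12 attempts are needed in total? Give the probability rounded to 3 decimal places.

Needing more than 11 attempts ⇔ fewer than 2 successes in the first 11. With X ~ Binomial(11, 0.286), P(Y > 11) = P(X ≤ 1).
  k=0: C(11,0)·0.286^0·0.714^11 = 0.02459
  k=1: C(11,1)·0.286^1·0.714^10 = 0.10833
P(X ≤ 1) = 0.13291

0.133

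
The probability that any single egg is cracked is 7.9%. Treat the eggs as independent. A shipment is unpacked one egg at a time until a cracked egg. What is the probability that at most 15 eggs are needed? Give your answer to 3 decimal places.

0.709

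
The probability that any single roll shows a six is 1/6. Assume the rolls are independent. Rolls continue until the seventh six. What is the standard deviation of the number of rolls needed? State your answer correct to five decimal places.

Y = total rolls until the seventh success; negative binomial with r=7, p=0.166667.
SD(Y) = √[r(1−p)/p²] = √(210.0000000) = 14.4913767

14.49138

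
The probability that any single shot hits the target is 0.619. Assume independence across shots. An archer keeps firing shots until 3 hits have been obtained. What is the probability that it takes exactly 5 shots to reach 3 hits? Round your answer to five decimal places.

Y = trial on which the third success occurs; negative binomial, r=3, p=0.619.
P(Y=5) = C(4,2) · p^3 · (1−p)^2
= 6 · 0.23718 · 0.14516 = 0.2065728

0.20657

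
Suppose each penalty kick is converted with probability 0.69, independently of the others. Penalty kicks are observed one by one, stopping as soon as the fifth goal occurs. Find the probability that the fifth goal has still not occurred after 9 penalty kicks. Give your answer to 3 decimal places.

Needing more than 9 penalty kicks ⇔ fewer than 5 successes in the first 9. With X ~ Binomial(9, 0.69), P(Y > 9) = P(X ≤ 4).
  k=0: C(9,0)·0.69^0·0.31^9 = 0.00003
  k=1: C(9,1)·0.69^1·0.31^8 = 0.00053
  k=2: C(9,2)·0.69^2·0.31^7 = 0.00472
  k=3: C(9,3)·0.69^3·0.31^6 = 0.02449
  k=4: C(9,4)·0.69^4·0.31^5 = 0.08177
P(X ≤ 4) = 0.11153

0.112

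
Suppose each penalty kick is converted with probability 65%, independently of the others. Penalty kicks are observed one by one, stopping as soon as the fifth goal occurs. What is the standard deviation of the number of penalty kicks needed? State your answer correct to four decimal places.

2.0352

Y = total penalty kicks until the fifth success; negative binomial with r=5, p=0.65.
SD(Y) = √[r(1−p)/p²] = √(4.142012) = 2.035193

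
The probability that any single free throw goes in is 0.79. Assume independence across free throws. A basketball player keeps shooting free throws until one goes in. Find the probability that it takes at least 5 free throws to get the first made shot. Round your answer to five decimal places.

Y = number of free throws to the first success; geometric, p = 0.79.
P(Y > 4) = P(first 4 all fail) = (1−p)^4 = 0.0019448

0.00194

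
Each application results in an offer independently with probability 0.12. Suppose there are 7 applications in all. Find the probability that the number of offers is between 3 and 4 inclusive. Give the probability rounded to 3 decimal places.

0.041

X ~ Binomial(7, 0.12); P(3 ≤ X ≤ 4) = Σ C(7,k) p^k (1−p)^(7−k) over k:
  k=3: C(7,3)·0.12^3·0.88^4 = 0.03627
  k=4: C(7,4)·0.12^4·0.88^3 = 0.00495
Total = 0.04122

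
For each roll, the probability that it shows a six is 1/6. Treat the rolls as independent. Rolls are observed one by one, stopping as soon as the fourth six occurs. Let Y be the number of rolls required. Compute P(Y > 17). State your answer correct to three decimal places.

Needing more than 17 rolls ⇔ fewer than 4 successes in the first 17. With X ~ Binomial(17, 0.166667), P(Y > 17) = P(X ≤ 3).
  k=0: C(17,0)·0.166667^0·0.833333^17 = 0.04507
  k=1: C(17,1)·0.166667^1·0.833333^16 = 0.15325
  k=2: C(17,2)·0.166667^2·0.833333^15 = 0.24520
  k=3: C(17,3)·0.166667^3·0.833333^14 = 0.24520
P(X ≤ 3) = 0.68872

0.689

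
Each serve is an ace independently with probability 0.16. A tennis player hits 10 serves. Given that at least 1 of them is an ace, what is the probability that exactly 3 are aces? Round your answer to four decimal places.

X ~ Binomial(10, 0.16). Want P(X=3 | X≥1) = P(X=3) / P(X≥1).
P(X=3) = C(10,3)·0.16^3·0.84^7 = 0.145043
P(X≥1) = 1 − 0.174901 = 0.825099
Ratio = 0.145043 / 0.825099 = 0.175788

0.1758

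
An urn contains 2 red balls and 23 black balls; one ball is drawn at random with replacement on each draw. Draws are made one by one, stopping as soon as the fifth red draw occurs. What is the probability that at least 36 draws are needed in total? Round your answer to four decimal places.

Needing more than 35 draws ⇔ fewer than 5 successes in the first 35. With X ~ Binomial(35, 0.08), P(Y > 35) = P(X ≤ 4).
  k=0: C(35,0)·0.08^0·0.92^35 = 0.054022
  k=1: C(35,1)·0.08^1·0.92^34 = 0.164416
  k=2: C(35,2)·0.08^2·0.92^33 = 0.243050
  k=3: C(35,3)·0.08^3·0.92^32 = 0.232482
  k=4: C(35,4)·0.08^4·0.92^31 = 0.161727
P(X ≤ 4) = 0.855698

0.8557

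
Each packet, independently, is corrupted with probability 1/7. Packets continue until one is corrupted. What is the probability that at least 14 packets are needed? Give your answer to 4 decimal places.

0.1348

Y = number of packets to the first success; geometric, p = 0.142857.
P(Y > 13) = P(first 13 all fail) = (1−p)^13 = 0.134801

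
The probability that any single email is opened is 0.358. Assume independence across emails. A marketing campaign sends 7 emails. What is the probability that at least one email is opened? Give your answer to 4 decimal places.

P(at least one) = 1 − P(none) = 1 − (1 − 0.358)^7
= 1 − 0.044952 = 0.955048

0.9550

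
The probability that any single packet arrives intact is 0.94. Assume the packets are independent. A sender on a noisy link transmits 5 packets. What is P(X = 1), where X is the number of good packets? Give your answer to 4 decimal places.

X ~ Binomial(n=5, p=0.94).
P(X=1) = C(5,1) · p^1 · (1−p)^4
= 5 · 0.94 · 1.296e-05 = 0.000061

0.0001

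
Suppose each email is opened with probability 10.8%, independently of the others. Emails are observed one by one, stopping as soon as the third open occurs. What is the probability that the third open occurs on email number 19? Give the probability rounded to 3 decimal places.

Y = trial on which the third success occurs; negative binomial, r=3, p=0.108.
P(Y=19) = C(18,2) · p^3 · (1−p)^16
= 153 · 0.0012597 · 0.16063 = 0.03096

0.031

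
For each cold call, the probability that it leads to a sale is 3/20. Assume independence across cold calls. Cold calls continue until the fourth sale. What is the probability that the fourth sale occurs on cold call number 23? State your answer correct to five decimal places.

0.03555

Y = trial on which the fourth success occurs; negative binomial, r=4, p=0.15.
P(Y=23) = C(22,3) · p^4 · (1−p)^19
= 1540 · 0.00050625 · 0.045599 = 0.0355505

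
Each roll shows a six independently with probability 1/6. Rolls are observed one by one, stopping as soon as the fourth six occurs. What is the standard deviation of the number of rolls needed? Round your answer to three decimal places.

10.954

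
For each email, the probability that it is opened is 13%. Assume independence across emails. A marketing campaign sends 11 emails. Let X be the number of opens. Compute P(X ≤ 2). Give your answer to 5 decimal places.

X ~ Binomial(11, 0.13); P(X ≤ 2) = Σ C(11,k) p^k (1−p)^(11−k) over k:
  k=0: C(11,0)·0.13^0·0.87^11 = 0.2161284
  k=1: C(11,1)·0.13^1·0.87^10 = 0.3552455
  k=2: C(11,2)·0.13^2·0.87^9 = 0.2654133
Total = 0.8367871

0.83679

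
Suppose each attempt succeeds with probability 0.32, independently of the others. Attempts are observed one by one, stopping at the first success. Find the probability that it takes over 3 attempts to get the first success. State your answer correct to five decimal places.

0.31443

Y = number of attempts to the first success; geometric, p = 0.32.
P(Y > 3) = P(first 3 all fail) = (1−p)^3 = 0.3144320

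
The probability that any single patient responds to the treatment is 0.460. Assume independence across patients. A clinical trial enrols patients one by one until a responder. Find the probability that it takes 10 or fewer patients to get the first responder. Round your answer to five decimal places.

Y = number of patients to the first success; geometric, p = 0.46.
P(Y ≤ 10) = 1 − (1−p)^10 = 1 − 0.0021083 = 0.9978917

0.99789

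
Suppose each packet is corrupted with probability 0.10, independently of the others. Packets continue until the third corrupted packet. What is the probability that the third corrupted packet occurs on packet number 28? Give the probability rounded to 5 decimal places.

0.02520

Y = trial on which the third success occurs; negative binomial, r=3, p=0.10.
P(Y=28) = C(27,2) · p^3 · (1−p)^25
= 351 · 0.001 · 0.07179 = 0.0251982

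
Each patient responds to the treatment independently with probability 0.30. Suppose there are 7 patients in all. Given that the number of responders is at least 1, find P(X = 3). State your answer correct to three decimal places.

0.247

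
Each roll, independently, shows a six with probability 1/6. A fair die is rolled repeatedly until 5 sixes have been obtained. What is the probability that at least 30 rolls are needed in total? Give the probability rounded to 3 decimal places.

0.456

Needing more than 29 rolls ⇔ fewer than 5 successes in the first 29. With X ~ Binomial(29, 0.166667), P(Y > 29) = P(X ≤ 4).
  k=0: C(29,0)·0.166667^0·0.833333^29 = 0.00506
  k=1: C(29,1)·0.166667^1·0.833333^28 = 0.02932
  k=2: C(29,2)·0.166667^2·0.833333^27 = 0.08210
  k=3: C(29,3)·0.166667^3·0.833333^26 = 0.14778
  k=4: C(29,4)·0.166667^4·0.833333^25 = 0.19211
P(X ≤ 4) = 0.45636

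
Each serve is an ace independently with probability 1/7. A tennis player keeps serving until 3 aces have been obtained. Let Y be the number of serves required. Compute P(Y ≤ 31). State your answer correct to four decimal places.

0.8396

Finishing within 31 serves ⇔ at least 3 successes in the first 31. With X ~ Binomial(31, 0.142857), P(Y ≤ 31) = 1 − P(X ≤ 2).
  k=0: C(31,0)·0.142857^0·0.857143^31 = 0.008407
  k=1: C(31,1)·0.142857^1·0.857143^30 = 0.043437
  k=2: C(31,2)·0.142857^2·0.857143^29 = 0.108593
1 − 0.160437 = 0.839563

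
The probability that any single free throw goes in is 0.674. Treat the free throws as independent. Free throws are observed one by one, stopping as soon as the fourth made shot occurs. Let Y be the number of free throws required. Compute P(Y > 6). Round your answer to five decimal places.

Needing more than 6 free throws ⇔ fewer than 4 successes in the first 6. With X ~ Binomial(6, 0.674), P(Y > 6) = P(X ≤ 3).
  k=0: C(6,0)·0.674^0·0.326^6 = 0.0012003
  k=1: C(6,1)·0.674^1·0.326^5 = 0.0148902
  k=2: C(6,2)·0.674^2·0.326^4 = 0.0769629
  k=3: C(6,3)·0.674^3·0.326^3 = 0.2121595
P(X ≤ 3) = 0.3052129

0.30521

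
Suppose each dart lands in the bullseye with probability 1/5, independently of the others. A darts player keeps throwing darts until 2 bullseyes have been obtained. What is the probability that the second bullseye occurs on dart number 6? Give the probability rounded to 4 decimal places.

Y = trial on which the second success occurs; negative binomial, r=2, p=0.20.
P(Y=6) = C(5,1) · p^2 · (1−p)^4
= 5 · 0.04 · 0.4096 = 0.081920

0.0819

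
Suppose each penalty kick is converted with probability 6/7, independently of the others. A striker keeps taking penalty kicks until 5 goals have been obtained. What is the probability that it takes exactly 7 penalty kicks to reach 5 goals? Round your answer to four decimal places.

0.1416

Y = trial on which the fifth success occurs; negative binomial, r=5, p=0.857143.
P(Y=7) = C(6,4) · p^5 · (1−p)^2
= 15 · 0.46266 · 0.020408 = 0.141632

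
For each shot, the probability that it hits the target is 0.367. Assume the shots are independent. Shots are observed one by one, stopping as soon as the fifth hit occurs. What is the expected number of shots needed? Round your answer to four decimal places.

13.6240

Y = total shots until the fifth success; negative binomial with r=5, p=0.367.
E[Y] = r / p = 5 / 0.367 = 13.623978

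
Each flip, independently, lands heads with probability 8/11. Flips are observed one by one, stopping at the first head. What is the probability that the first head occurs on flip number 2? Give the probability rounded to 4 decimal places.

Geometric (trials to first success), p = 0.727273.
P(Y = 2) = (1−p)^1 · p = 0.27273 · 0.727273 = 0.198347

0.1983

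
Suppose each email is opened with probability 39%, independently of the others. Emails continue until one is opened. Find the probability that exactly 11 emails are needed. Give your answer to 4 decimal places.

Geometric (trials to first success), p = 0.39.
P(Y = 11) = (1−p)^10 · p = 0.0071334 · 0.39 = 0.002782

0.0028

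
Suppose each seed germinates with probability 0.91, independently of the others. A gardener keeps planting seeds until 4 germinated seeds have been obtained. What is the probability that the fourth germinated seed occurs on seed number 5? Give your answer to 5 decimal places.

0.24687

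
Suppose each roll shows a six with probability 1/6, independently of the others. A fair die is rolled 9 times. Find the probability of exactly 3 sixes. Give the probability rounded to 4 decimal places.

0.1302

X ~ Binomial(n=9, p=0.166667).
P(X=3) = C(9,3) · p^3 · (1−p)^6
= 84 · 0.0046296 · 0.3349 = 0.130238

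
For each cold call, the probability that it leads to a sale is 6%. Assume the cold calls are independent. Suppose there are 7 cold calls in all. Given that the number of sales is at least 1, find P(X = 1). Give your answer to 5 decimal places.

0.82426

X ~ Binomial(7, 0.06). Want P(X=1 | X≥1) = P(X=1) / P(X≥1).
P(X=1) = C(7,1)·0.06^1·0.94^6 = 0.2897453
P(X≥1) = 1 − 0.6484776 = 0.3515224
Ratio = 0.2897453 / 0.3515224 = 0.8242584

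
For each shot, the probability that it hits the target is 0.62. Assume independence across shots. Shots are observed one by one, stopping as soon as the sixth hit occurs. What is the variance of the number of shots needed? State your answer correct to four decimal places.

Y = total shots until the sixth success; negative binomial with r=6, p=0.62.
Var(Y) = r(1−p)/p² = 6·0.38 / 0.62² = 5.931322

5.9313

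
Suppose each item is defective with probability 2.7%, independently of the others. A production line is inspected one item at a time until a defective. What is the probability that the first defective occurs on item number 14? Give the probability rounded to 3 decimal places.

Geometric (trials to first success), p = 0.027.
P(Y = 14) = (1−p)^13 · p = 0.70059 · 0.027 = 0.01892

0.019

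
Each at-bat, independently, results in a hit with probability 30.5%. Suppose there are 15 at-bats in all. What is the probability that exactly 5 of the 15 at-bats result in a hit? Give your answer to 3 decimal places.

0.208

X ~ Binomial(n=15, p=0.305).
P(X=5) = C(15,5) · p^5 · (1−p)^10
= 3003 · 0.0026394 · 0.026293 = 0.20840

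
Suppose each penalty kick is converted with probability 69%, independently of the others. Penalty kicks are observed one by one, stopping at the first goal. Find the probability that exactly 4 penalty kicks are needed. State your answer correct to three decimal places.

0.021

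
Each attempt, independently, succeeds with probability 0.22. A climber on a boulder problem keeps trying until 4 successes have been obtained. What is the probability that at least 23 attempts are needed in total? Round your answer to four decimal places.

Needing more than 22 attempts ⇔ fewer than 4 successes in the first 22. With X ~ Binomial(22, 0.22), P(Y > 22) = P(X ≤ 3).
  k=0: C(22,0)·0.22^0·0.78^22 = 0.004227
  k=1: C(22,1)·0.22^1·0.78^21 = 0.026232
  k=2: C(22,2)·0.22^2·0.78^20 = 0.077687
  k=3: C(22,3)·0.22^3·0.78^19 = 0.146078
P(X ≤ 3) = 0.254225

0.2542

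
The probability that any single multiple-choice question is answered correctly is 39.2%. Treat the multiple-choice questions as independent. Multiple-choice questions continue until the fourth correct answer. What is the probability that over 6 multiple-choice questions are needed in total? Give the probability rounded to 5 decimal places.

0.83167

Needing more than 6 multiple-choice questions ⇔ fewer than 4 successes in the first 6. With X ~ Binomial(6, 0.392), P(Y > 6) = P(X ≤ 3).
  k=0: C(6,0)·0.392^0·0.608^6 = 0.0505151
  k=1: C(6,1)·0.392^1·0.608^5 = 0.1954138
  k=2: C(6,2)·0.392^2·0.608^4 = 0.3149762
  k=3: C(6,3)·0.392^3·0.608^3 = 0.2707690
P(X ≤ 3) = 0.8316741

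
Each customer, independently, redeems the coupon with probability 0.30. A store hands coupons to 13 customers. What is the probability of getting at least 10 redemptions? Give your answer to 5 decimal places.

X ~ Binomial(13, 0.30); P(X ≥ 10) = Σ C(13,k) p^k (1−p)^(13−k) over k:
  k=10: C(13,10)·0.30^10·0.70^3 = 0.0005793
  k=11: C(13,11)·0.30^11·0.70^2 = 0.0000677
  k=12: C(13,12)·0.30^12·0.70^1 = 0.0000048
  k=13: C(13,13)·0.30^13·0.70^0 = 0.0000002
Total = 0.0006520

0.00065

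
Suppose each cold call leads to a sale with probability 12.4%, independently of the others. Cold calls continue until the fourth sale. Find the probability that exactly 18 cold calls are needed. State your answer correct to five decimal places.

0.02519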